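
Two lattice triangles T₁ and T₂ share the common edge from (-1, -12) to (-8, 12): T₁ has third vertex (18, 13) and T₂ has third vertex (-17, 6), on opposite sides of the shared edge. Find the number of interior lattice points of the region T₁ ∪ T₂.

The union is the simple quadrilateral with vertices (-1, -12), (18, 13), (-8, 12), (-17, 6) in order.
The shoelace formula gives twice the area as |((-1)·13 − 18·(-12)) + (18·12 − (-8)·13) + ((-8)·6 − (-17)·12) + ((-17)·(-12) − (-1)·6)| = 889, so the area is 889/2.
The number of boundary lattice points is Σ gcd(|Δx|,|Δy|) = gcd(19,25) + gcd(26,1) + gcd(9,6) + gcd(16,18) = 1+1+3+2 = 7.
By Pick's theorem I = A − B/2 + 1 = 889/2 − 7/2 + 1 = 442.

442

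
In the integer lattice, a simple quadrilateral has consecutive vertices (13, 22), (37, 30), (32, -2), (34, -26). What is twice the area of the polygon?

By the shoelace formula, twice the signed area is |(13·30 − 37·22) + (37·(-2) − 32·30) + (32·(-26) − 34·(-2)) + (34·22 − 13·(-26))| = 1136, so the area is 568.

1136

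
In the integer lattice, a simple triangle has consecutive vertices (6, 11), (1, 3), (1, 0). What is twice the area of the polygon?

15

By the shoelace formula, twice the signed area is |[6·3 − 1·11] + [1·0 − 1·3] + [1·11 − 6·0]| = 15, so the area is 7.5.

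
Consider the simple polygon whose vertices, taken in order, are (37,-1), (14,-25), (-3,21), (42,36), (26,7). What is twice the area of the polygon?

2609

By the shoelace formula, twice the signed area is |(37·(-25) − 14·(-1)) + (14·21 − (-3)·(-25)) + ((-3)·36 − 42·21) + (42·7 − 26·36) + (26·(-1) − 37·7)| = 2609, so the area is 1304.5.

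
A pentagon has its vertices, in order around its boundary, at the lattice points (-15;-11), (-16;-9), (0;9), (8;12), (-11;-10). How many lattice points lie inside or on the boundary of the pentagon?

The shoelace formula gives twice the area as |[(-15)·(-9) − (-16)·(-11)] + [(-16)·9 − 0·(-9)] + [0·12 − 8·9] + [8·(-10) − (-11)·12] + [(-11)·(-11) − (-15)·(-10)]| = 234, so the area is 117.
The number of boundary lattice points is Σ gcd(|Δx|,|Δy|) = gcd(1,2) + gcd(16,18) + gcd(8,3) + gcd(19,22) + gcd(4,1) = 1+2+1+1+1 = 6.
Pick's theorem gives I = A − B/2 + 1 = 117 − 6/2 + 1 = 115, so the closed region contains I + B = 115 + 6 = 121 lattice points.

121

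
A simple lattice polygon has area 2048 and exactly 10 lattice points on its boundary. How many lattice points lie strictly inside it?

From Pick's theorem, I = A − B/2 + 1 = 2048 − 10/2 + 1 = 2044.

2044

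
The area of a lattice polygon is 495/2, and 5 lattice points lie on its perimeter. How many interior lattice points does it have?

From Pick's theorem, I = A − B/2 + 1 = 495/2 − 5/2 + 1 = 246.

246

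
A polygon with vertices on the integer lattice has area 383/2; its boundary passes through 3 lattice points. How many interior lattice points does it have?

191

Pick's theorem A = I + B/2 − 1 rearranges to I = A − B/2 + 1 = 383/2 − 3/2 + 1 = 191.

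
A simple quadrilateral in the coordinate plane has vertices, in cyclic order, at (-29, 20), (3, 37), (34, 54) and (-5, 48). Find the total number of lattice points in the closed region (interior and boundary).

488

Using the shoelace formula, 2A = |[(-29)·37 − 3·20] + [3·54 − 34·37] + [34·48 − (-5)·54] + [(-5)·20 − (-29)·48]| = 965, so the area is 482.5.
Along each edge there are gcd(|Δx|,|Δy|)+1 lattice points, so counting each shared vertex once the boundary has gcd(32,17) + gcd(31,17) + gcd(39,6) + gcd(24,28) = 1+1+3+4 = 9.
Pick's theorem gives I = A − B/2 + 1 = 482.5 − 9/2 + 1 = 479, so the closed region contains I + B = 479 + 9 = 488 lattice points.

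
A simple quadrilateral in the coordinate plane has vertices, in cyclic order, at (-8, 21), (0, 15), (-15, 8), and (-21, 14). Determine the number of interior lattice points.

By the shoelace formula, twice the signed area is |[(-8)·15 − 0·21] + [0·8 − (-15)·15] + [(-15)·14 − (-21)·8] + [(-21)·21 − (-8)·14]| = 266, so the area is 133.
Along each edge there are gcd(|Δx|,|Δy|)+1 lattice points, so counting each shared vertex once the boundary has gcd(8,6) + gcd(15,7) + gcd(6,6) + gcd(13,7) = 2+1+6+1 = 10.
By Pick's theorem A = I + B/2 − 1, so I = 133 − 10/2 + 1 = 129.

129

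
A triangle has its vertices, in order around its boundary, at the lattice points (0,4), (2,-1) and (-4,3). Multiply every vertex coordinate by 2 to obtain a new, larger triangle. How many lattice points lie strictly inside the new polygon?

By the shoelace formula, twice the signed area is |(0·(-1) − 2·4) + (2·3 − (-4)·(-1)) + ((-4)·4 − 0·3)| = 22, so the area is 11.
Summing gcd(|Δx|,|Δy|) over the edges gives the boundary count: gcd(2,5) + gcd(6,4) + gcd(4,1) = 1+2+1 = 4.
Scaling by 2 multiplies the area by 2² = 4 (so the new area is 44) and multiplies the boundary lattice-point count by 2, giving 8.
By Pick's theorem, the interior count of the dilated polygon is 44 − 8/2 + 1 = 41.

41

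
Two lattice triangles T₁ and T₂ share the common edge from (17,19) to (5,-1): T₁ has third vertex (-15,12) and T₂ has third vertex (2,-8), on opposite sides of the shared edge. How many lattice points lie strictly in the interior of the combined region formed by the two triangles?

The union is the simple quadrilateral with vertices (17,19), (-15,12), (5,-1), (2,-8) in order.
The shoelace formula gives twice the area as |[17·12 − (-15)·19] + [(-15)·(-1) − 5·12] + [5·(-8) − 2·(-1)] + [2·19 − 17·(-8)]| = 580, so the area is 290.
Summing gcd(|Δx|,|Δy|) over the edges gives the boundary count: gcd(32,7) + gcd(20,13) + gcd(3,7) + gcd(15,27) = 1+1+1+3 = 6.
By Pick's theorem I = A − B/2 + 1 = 290 − 6/2 + 1 = 288.

288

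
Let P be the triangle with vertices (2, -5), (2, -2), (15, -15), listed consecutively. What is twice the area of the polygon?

39

The shoelace formula gives twice the area as |(2·(-2) − 2·(-5)) + (2·(-15) − 15·(-2)) + (15·(-5) − 2·(-15))| = 39, so the area is 39/2.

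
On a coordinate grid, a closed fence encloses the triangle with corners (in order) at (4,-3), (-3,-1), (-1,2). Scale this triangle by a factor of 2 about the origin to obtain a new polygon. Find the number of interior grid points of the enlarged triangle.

44

The shoelace formula gives twice the area as |[4·(-1) − (-3)·(-3)] + [(-3)·2 − (-1)·(-1)] + [(-1)·(-3) − 4·2]| = 25, so the area is 12.5.
Summing gcd(|Δx|,|Δy|) over the edges gives the boundary count: gcd(7,2) + gcd(2,3) + gcd(5,5) = 1+1+5 = 7.
Scaling by 2 multiplies the area by 2² = 4 (so the new area is 50) and multiplies the boundary lattice-point count by 2, giving 14.
By Pick's theorem, the interior count of the dilated polygon is 50 − 14/2 + 1 = 44.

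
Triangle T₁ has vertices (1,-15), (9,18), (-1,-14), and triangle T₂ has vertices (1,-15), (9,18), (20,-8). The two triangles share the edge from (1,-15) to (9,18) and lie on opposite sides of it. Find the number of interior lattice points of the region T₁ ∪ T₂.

The union is the simple quadrilateral with vertices (1,-15), (-1,-14), (9,18), (20,-8) in order.
By the shoelace formula, twice the signed area is |[1·(-14) − (-1)·(-15)] + [(-1)·18 − 9·(-14)] + [9·(-8) − 20·18] + [20·(-15) − 1·(-8)]| = 645, so the area is 645/2.
Summing gcd(|Δx|,|Δy|) over the edges gives the boundary count: gcd(2,1) + gcd(10,32) + gcd(11,26) + gcd(19,7) = 1+2+1+1 = 5.
By Pick's theorem I = A − B/2 + 1 = 645/2 − 5/2 + 1 = 321.

321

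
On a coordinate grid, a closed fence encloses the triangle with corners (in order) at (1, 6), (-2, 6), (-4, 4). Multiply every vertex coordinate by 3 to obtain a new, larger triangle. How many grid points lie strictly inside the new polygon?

19

Using the shoelace formula, 2A = |(1·6 − (-2)·6) + ((-2)·4 − (-4)·6) + ((-4)·6 − 1·4)| = 6, so the area is 3.
The number of boundary lattice points is Σ gcd(|Δx|,|Δy|) = gcd(3,0) + gcd(2,2) + gcd(5,2) = 3+2+1 = 6.
Scaling by 3 multiplies the area by 3² = 9 (so the new area is 27) and multiplies the boundary lattice-point count by 3, giving 18.
By Pick's theorem, the interior count of the dilated polygon is 27 − 18/2 + 1 = 19.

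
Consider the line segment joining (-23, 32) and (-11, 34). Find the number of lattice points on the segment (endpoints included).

The number of lattice points on a segment between lattice points is gcd(|Δx|,|Δy|) + 1 = gcd(12,2) + 1 = 2 + 1 = 3.

3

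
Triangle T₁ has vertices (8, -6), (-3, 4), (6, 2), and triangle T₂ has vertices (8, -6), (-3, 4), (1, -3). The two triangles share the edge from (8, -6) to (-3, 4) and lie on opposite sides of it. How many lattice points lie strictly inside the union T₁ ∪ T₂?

The union is the simple quadrilateral with vertices (8, -6), (6, 2), (-3, 4), (1, -3) in order.
Using the shoelace formula, 2A = |[8·2 − 6·(-6)] + [6·4 − (-3)·2] + [(-3)·(-3) − 1·4] + [1·(-6) − 8·(-3)]| = 105, so the area is 105/2.
The number of boundary lattice points is Σ gcd(|Δx|,|Δy|) = gcd(2,8) + gcd(9,2) + gcd(4,7) + gcd(7,3) = 2+1+1+1 = 5.
By Pick's theorem I = A − B/2 + 1 = 105/2 − 5/2 + 1 = 51.

51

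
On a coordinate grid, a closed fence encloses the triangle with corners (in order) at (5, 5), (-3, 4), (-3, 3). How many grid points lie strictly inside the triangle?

3

The shoelace formula gives twice the area as |(5·4 − (-3)·5) + ((-3)·3 − (-3)·4) + ((-3)·5 − 5·3)| = 8, so the area is 4.
Along each edge there are gcd(|Δx|,|Δy|)+1 lattice points, so counting each shared vertex once the boundary has gcd(8,1) + gcd(0,1) + gcd(8,2) = 1+1+2 = 4.
Pick's theorem gives I = A − B/2 + 1 = 4 − 4/2 + 1 = 3.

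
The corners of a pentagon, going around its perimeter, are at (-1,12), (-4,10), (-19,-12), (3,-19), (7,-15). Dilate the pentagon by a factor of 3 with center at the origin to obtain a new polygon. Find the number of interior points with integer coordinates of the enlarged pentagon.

3724

The shoelace formula gives twice the area as |[(-1)·10 − (-4)·12] + [(-4)·(-12) − (-19)·10] + [(-19)·(-19) − 3·(-12)] + [3·(-15) − 7·(-19)] + [7·12 − (-1)·(-15)]| = 830, so the area is 415.
Summing gcd(|Δx|,|Δy|) over the edges gives the boundary count: gcd(3,2) + gcd(15,22) + gcd(22,7) + gcd(4,4) + gcd(8,27) = 1+1+1+4+1 = 8.
Scaling by 3 multiplies the area by 3² = 9 (so the new area is 3735) and multiplies the boundary lattice-point count by 3, giving 24.
By Pick's theorem, the interior count of the dilated polygon is 3735 − 24/2 + 1 = 3724.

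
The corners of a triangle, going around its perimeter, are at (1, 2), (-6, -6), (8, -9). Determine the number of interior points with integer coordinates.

66

Using the shoelace formula, 2A = |(1·(-6) − (-6)·2) + ((-6)·(-9) − 8·(-6)) + (8·2 − 1·(-9))| = 133, so the area is 133/2.
Summing gcd(|Δx|,|Δy|) over the edges gives the boundary count: gcd(7,8) + gcd(14,3) + gcd(7,11) = 1+1+1 = 3.
By Pick's theorem A = I + B/2 − 1, so I = 133/2 − 3/2 + 1 = 66.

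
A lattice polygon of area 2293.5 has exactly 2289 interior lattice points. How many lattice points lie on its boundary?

11

Pick's theorem gives A = I + B/2 − 1, so B = 2(A − I + 1) = 2(2293.5 − 2289 + 1) = 11.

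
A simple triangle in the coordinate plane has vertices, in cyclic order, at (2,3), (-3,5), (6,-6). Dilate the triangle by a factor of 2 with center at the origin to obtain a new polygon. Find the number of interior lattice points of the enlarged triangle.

72

The shoelace formula gives twice the area as |[2·5 − (-3)·3] + [(-3)·(-6) − 6·5] + [6·3 − 2·(-6)]| = 37, so the area is 37/2.
Along each edge there are gcd(|Δx|,|Δy|)+1 lattice points, so counting each shared vertex once the boundary has gcd(5,2) + gcd(9,11) + gcd(4,9) = 1+1+1 = 3.
Scaling by 2 multiplies the area by 2² = 4 (so the new area is 74) and multiplies the boundary lattice-point count by 2, giving 6.
By Pick's theorem, the interior count of the dilated polygon is 74 − 6/2 + 1 = 72.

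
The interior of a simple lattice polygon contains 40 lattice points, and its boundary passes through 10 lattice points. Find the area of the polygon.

By Pick's theorem, A = I + B/2 − 1 = 40 + 10/2 − 1 = 44.

44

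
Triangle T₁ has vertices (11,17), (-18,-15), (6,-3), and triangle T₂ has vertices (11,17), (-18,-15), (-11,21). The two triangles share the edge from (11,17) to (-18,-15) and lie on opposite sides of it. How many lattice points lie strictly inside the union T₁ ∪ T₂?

611

The union is the simple quadrilateral with vertices (11,17), (6,-3), (-18,-15), (-11,21) in order.
Using the shoelace formula, 2A = |(11·(-3) − 6·17) + (6·(-15) − (-18)·(-3)) + ((-18)·21 − (-11)·(-15)) + ((-11)·17 − 11·21)| = 1240, so the area is 620.
Along each edge there are gcd(|Δx|,|Δy|)+1 lattice points, so counting each shared vertex once the boundary has gcd(5,20) + gcd(24,12) + gcd(7,36) + gcd(22,4) = 5+12+1+2 = 20.
By Pick's theorem I = A − B/2 + 1 = 620 − 20/2 + 1 = 611.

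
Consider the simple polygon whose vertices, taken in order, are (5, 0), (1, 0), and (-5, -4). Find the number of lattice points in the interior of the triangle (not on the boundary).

5

The shoelace formula gives twice the area as |[5·0 − 1·0] + [1·(-4) − (-5)·0] + [(-5)·0 − 5·(-4)]| = 16, so the area is 8.
Summing gcd(|Δx|,|Δy|) over the edges gives the boundary count: gcd(4,0) + gcd(6,4) + gcd(10,4) = 4+2+2 = 8.
Pick's theorem gives I = A − B/2 + 1 = 8 − 8/2 + 1 = 5.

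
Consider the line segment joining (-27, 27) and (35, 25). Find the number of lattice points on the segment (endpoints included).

3

The number of lattice points on a segment between lattice points is gcd(|Δx|,|Δy|) + 1 = gcd(62,2) + 1 = 2 + 1 = 3.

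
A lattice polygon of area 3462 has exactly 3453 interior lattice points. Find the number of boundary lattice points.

20

Pick's theorem gives A = I + B/2 − 1, so B = 2(A − I + 1) = 2(3462 − 3453 + 1) = 20.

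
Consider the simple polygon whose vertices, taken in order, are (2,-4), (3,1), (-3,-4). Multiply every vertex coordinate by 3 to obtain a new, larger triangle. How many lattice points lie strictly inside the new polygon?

The shoelace formula gives twice the area as |[2·1 − 3·(-4)] + [3·(-4) − (-3)·1] + [(-3)·(-4) − 2·(-4)]| = 25, so the area is 12.5.
The number of boundary lattice points is Σ gcd(|Δx|,|Δy|) = gcd(1,5) + gcd(6,5) + gcd(5,0) = 1+1+5 = 7.
Scaling by 3 multiplies the area by 3² = 9 (so the new area is 112.5) and multiplies the boundary lattice-point count by 3, giving 21.
By Pick's theorem, the interior count of the dilated polygon is 112.5 − 21/2 + 1 = 103.

103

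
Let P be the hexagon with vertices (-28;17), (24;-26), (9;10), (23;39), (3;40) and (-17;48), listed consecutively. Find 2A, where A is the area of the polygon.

By the shoelace formula, twice the signed area is |[(-28)·(-26) − 24·17] + [24·10 − 9·(-26)] + [9·39 − 23·10] + [23·40 − 3·39] + [3·48 − (-17)·40] + [(-17)·17 − (-28)·48]| = 3597, so the area is 3597/2.

3597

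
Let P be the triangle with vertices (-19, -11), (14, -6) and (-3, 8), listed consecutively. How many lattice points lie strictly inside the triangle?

273

The shoelace formula gives twice the area as |[(-19)·(-6) − 14·(-11)] + [14·8 − (-3)·(-6)] + [(-3)·(-11) − (-19)·8]| = 547, so the area is 273.5.
Summing gcd(|Δx|,|Δy|) over the edges gives the boundary count: gcd(33,5) + gcd(17,14) + gcd(16,19) = 1+1+1 = 3.
Pick's theorem gives I = A − B/2 + 1 = 273.5 − 3/2 + 1 = 273.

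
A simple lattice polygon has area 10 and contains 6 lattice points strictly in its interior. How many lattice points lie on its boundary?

10

Pick's theorem gives A = I + B/2 − 1, so B = 2(A − I + 1) = 2(10 − 6 + 1) = 10.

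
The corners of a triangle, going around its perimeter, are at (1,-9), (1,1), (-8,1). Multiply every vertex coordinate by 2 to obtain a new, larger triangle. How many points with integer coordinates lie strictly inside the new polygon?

Using the shoelace formula, 2A = |[1·1 − 1·(-9)] + [1·1 − (-8)·1] + [(-8)·(-9) − 1·1]| = 90, so the area is 45.
The number of boundary lattice points is Σ gcd(|Δx|,|Δy|) = gcd(0,10) + gcd(9,0) + gcd(9,10) = 10+9+1 = 20.
Scaling by 2 multiplies the area by 2² = 4 (so the new area is 180) and multiplies the boundary lattice-point count by 2, giving 40.
By Pick's theorem, the interior count of the dilated polygon is 180 − 40/2 + 1 = 161.

161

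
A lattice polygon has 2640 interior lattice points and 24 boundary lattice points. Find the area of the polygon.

2651

Pick's theorem states A = I + B/2 − 1, so A = 2640 + 24/2 − 1 = 2651.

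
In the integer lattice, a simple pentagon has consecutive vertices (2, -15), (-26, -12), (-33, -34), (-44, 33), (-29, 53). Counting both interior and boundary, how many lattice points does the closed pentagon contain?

Using the shoelace formula, 2A = |[2·(-12) − (-26)·(-15)] + [(-26)·(-34) − (-33)·(-12)] + [(-33)·33 − (-44)·(-34)] + [(-44)·53 − (-29)·33] + [(-29)·(-15) − 2·53]| = 3557, so the area is 1778.5.
The number of boundary lattice points is Σ gcd(|Δx|,|Δy|) = gcd(28,3) + gcd(7,22) + gcd(11,67) + gcd(15,20) + gcd(31,68) = 1+1+1+5+1 = 9.
Pick's theorem gives I = A − B/2 + 1 = 1778.5 − 9/2 + 1 = 1775, so the closed region contains I + B = 1775 + 9 = 1784 lattice points.

1784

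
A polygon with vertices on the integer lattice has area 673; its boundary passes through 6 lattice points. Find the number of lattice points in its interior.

671

Pick's theorem A = I + B/2 − 1 rearranges to I = A − B/2 + 1 = 673 − 6/2 + 1 = 671.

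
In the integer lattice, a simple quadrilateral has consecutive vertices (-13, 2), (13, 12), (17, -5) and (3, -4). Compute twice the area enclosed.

550

The shoelace formula gives twice the area as |((-13)·12 − 13·2) + (13·(-5) − 17·12) + (17·(-4) − 3·(-5)) + (3·2 − (-13)·(-4))| = 550, so the area is 275.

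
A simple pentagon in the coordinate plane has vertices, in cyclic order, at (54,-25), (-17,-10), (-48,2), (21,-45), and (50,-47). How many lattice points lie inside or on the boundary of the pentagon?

Using the shoelace formula, 2A = |(54·(-10) − (-17)·(-25)) + ((-17)·2 − (-48)·(-10)) + ((-48)·(-45) − 21·2) + (21·(-47) − 50·(-45)) + (50·(-25) − 54·(-47))| = 3190, so the area is 1595.
The number of boundary lattice points is Σ gcd(|Δx|,|Δy|) = gcd(71,15) + gcd(31,12) + gcd(69,47) + gcd(29,2) + gcd(4,22) = 1+1+1+1+2 = 6.
Pick's theorem gives I = A − B/2 + 1 = 1595 − 6/2 + 1 = 1593, so the closed region contains I + B = 1593 + 6 = 1599 lattice points.

1599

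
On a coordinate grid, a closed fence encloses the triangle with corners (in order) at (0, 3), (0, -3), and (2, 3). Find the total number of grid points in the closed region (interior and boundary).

12

Using the shoelace formula, 2A = |(0·(-3) − 0·3) + (0·3 − 2·(-3)) + (2·3 − 0·3)| = 12, so the area is 6.
The number of boundary lattice points is Σ gcd(|Δx|,|Δy|) = gcd(0,6) + gcd(2,6) + gcd(2,0) = 6+2+2 = 10.
Pick's theorem gives I = A − B/2 + 1 = 6 − 10/2 + 1 = 2, so the closed region contains I + B = 2 + 10 = 12 lattice points.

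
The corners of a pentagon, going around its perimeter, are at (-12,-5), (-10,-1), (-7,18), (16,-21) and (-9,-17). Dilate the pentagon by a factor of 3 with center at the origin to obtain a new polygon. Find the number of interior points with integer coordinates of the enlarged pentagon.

4426

The shoelace formula gives twice the area as |[(-12)·(-1) − (-10)·(-5)] + [(-10)·18 − (-7)·(-1)] + [(-7)·(-21) − 16·18] + [16·(-17) − (-9)·(-21)] + [(-9)·(-5) − (-12)·(-17)]| = 986, so the area is 493.
Summing gcd(|Δx|,|Δy|) over the edges gives the boundary count: gcd(2,4) + gcd(3,19) + gcd(23,39) + gcd(25,4) + gcd(3,12) = 2+1+1+1+3 = 8.
Scaling by 3 multiplies the area by 3² = 9 (so the new area is 4437) and multiplies the boundary lattice-point count by 3, giving 24.
By Pick's theorem, the interior count of the dilated polygon is 4437 − 24/2 + 1 = 4426.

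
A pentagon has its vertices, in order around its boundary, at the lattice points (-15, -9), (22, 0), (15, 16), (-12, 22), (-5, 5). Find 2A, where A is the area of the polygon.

The shoelace formula gives twice the area as |((-15)·0 − 22·(-9)) + (22·16 − 15·0) + (15·22 − (-12)·16) + ((-12)·5 − (-5)·22) + ((-5)·(-9) − (-15)·5)| = 1242, so the area is 621.

1242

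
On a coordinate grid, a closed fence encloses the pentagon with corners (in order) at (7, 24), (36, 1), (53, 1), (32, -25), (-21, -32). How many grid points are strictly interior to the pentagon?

2007

Using the shoelace formula, 2A = |(7·1 − 36·24) + (36·1 − 53·1) + (53·(-25) − 32·1) + (32·(-32) − (-21)·(-25)) + ((-21)·24 − 7·(-32))| = 4060, so the area is 2030.
The number of boundary lattice points is Σ gcd(|Δx|,|Δy|) = gcd(29,23) + gcd(17,0) + gcd(21,26) + gcd(53,7) + gcd(28,56) = 1+17+1+1+28 = 48.
By Pick's theorem A = I + B/2 − 1, so I = 2030 − 48/2 + 1 = 2007.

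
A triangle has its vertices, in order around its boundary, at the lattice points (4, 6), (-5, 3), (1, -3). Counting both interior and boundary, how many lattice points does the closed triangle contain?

43

The shoelace formula gives twice the area as |[4·3 − (-5)·6] + [(-5)·(-3) − 1·3] + [1·6 − 4·(-3)]| = 72, so the area is 36.
Along each edge there are gcd(|Δx|,|Δy|)+1 lattice points, so counting each shared vertex once the boundary has gcd(9,3) + gcd(6,6) + gcd(3,9) = 3+6+3 = 12.
Pick's theorem gives I = A − B/2 + 1 = 36 − 12/2 + 1 = 31, so the closed region contains I + B = 31 + 12 = 43 lattice points.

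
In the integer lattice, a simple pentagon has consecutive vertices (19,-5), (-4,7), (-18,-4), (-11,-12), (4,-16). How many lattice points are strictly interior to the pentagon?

The shoelace formula gives twice the area as |(19·7 − (-4)·(-5)) + ((-4)·(-4) − (-18)·7) + ((-18)·(-12) − (-11)·(-4)) + ((-11)·(-16) − 4·(-12)) + (4·(-5) − 19·(-16))| = 935, so the area is 467.5.
The number of boundary lattice points is Σ gcd(|Δx|,|Δy|) = gcd(23,12) + gcd(14,11) + gcd(7,8) + gcd(15,4) + gcd(15,11) = 1+1+1+1+1 = 5.
By Pick's theorem A = I + B/2 − 1, so I = 467.5 − 5/2 + 1 = 466.

466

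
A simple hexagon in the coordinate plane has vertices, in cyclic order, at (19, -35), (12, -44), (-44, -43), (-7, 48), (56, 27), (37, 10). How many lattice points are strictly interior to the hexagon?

5025

The shoelace formula gives twice the area as |(19·(-44) − 12·(-35)) + (12·(-43) − (-44)·(-44)) + ((-44)·48 − (-7)·(-43)) + ((-7)·27 − 56·48) + (56·10 − 37·27) + (37·(-35) − 19·10)| = 10082, so the area is 5041.
The number of boundary lattice points is Σ gcd(|Δx|,|Δy|) = gcd(7,9) + gcd(56,1) + gcd(37,91) + gcd(63,21) + gcd(19,17) + gcd(18,45) = 1+1+1+21+1+9 = 34.
Pick's theorem gives I = A − B/2 + 1 = 5041 − 34/2 + 1 = 5025.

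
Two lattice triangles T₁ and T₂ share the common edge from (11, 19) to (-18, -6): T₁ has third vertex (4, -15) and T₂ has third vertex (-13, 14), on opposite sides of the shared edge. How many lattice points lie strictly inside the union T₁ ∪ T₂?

The union is the simple quadrilateral with vertices (11, 19), (4, -15), (-18, -6), (-13, 14) in order.
The shoelace formula gives twice the area as |[11·(-15) − 4·19] + [4·(-6) − (-18)·(-15)] + [(-18)·14 − (-13)·(-6)] + [(-13)·19 − 11·14]| = 1266, so the area is 633.
Along each edge there are gcd(|Δx|,|Δy|)+1 lattice points, so counting each shared vertex once the boundary has gcd(7,34) + gcd(22,9) + gcd(5,20) + gcd(24,5) = 1+1+5+1 = 8.
By Pick's theorem I = A − B/2 + 1 = 633 − 8/2 + 1 = 630.

630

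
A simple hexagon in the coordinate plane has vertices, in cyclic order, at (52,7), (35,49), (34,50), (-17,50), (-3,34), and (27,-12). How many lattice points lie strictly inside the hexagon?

2192

Using the shoelace formula, 2A = |(52·49 − 35·7) + (35·50 − 34·49) + (34·50 − (-17)·50) + ((-17)·34 − (-3)·50) + ((-3)·(-12) − 27·34) + (27·7 − 52·(-12))| = 4440, so the area is 2220.
The number of boundary lattice points is Σ gcd(|Δx|,|Δy|) = gcd(17,42) + gcd(1,1) + gcd(51,0) + gcd(14,16) + gcd(30,46) + gcd(25,19) = 1+1+51+2+2+1 = 58.
Pick's theorem gives I = A − B/2 + 1 = 2220 − 58/2 + 1 = 2192.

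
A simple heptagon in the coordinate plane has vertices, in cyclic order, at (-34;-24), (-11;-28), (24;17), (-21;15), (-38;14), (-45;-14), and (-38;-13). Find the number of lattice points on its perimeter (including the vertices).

Along each edge there are gcd(|Δx|,|Δy|)+1 lattice points, so counting each shared vertex once the boundary has gcd(23,4) + gcd(35,45) + gcd(45,2) + gcd(17,1) + gcd(7,28) + gcd(7,1) + gcd(4,11) = 1+5+1+1+7+1+1 = 17.

17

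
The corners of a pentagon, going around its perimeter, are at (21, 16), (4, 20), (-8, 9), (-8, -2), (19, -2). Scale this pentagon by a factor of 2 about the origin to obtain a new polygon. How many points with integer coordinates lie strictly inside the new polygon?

The shoelace formula gives twice the area as |(21·20 − 4·16) + (4·9 − (-8)·20) + ((-8)·(-2) − (-8)·9) + ((-8)·(-2) − 19·(-2)) + (19·16 − 21·(-2))| = 1040, so the area is 520.
The number of boundary lattice points is Σ gcd(|Δx|,|Δy|) = gcd(17,4) + gcd(12,11) + gcd(0,11) + gcd(27,0) + gcd(2,18) = 1+1+11+27+2 = 42.
Scaling by 2 multiplies the area by 2² = 4 (so the new area is 2080) and multiplies the boundary lattice-point count by 2, giving 84.
By Pick's theorem, the interior count of the dilated polygon is 2080 − 84/2 + 1 = 2039.

2039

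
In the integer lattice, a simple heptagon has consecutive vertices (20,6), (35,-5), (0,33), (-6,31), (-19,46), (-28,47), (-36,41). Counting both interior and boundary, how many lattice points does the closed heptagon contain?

638

The shoelace formula gives twice the area as |[20·(-5) − 35·6] + [35·33 − 0·(-5)] + [0·31 − (-6)·33] + [(-6)·46 − (-19)·31] + [(-19)·47 − (-28)·46] + [(-28)·41 − (-36)·47] + [(-36)·6 − 20·41]| = 1259, so the area is 629.5.
The number of boundary lattice points is Σ gcd(|Δx|,|Δy|) = gcd(15,11) + gcd(35,38) + gcd(6,2) + gcd(13,15) + gcd(9,1) + gcd(8,6) + gcd(56,35) = 1+1+2+1+1+2+7 = 15.
Pick's theorem gives I = A − B/2 + 1 = 629.5 − 15/2 + 1 = 623, so the closed region contains I + B = 623 + 15 = 638 lattice points.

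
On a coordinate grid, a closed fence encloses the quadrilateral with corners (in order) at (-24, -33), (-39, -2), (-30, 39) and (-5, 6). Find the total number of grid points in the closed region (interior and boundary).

Using the shoelace formula, 2A = |((-24)·(-2) − (-39)·(-33)) + ((-39)·39 − (-30)·(-2)) + ((-30)·6 − (-5)·39) + ((-5)·(-33) − (-24)·6)| = 2496, so the area is 1248.
The number of boundary lattice points is Σ gcd(|Δx|,|Δy|) = gcd(15,31) + gcd(9,41) + gcd(25,33) + gcd(19,39) = 1+1+1+1 = 4.
Pick's theorem gives I = A − B/2 + 1 = 1248 − 4/2 + 1 = 1247, so the closed region contains I + B = 1247 + 4 = 1251 lattice points.

1251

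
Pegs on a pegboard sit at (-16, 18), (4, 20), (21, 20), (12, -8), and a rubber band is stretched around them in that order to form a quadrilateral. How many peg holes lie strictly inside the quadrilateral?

By the shoelace formula, twice the signed area is |((-16)·20 − 4·18) + (4·20 − 21·20) + (21·(-8) − 12·20) + (12·18 − (-16)·(-8))| = 1052, so the area is 526.
Summing gcd(|Δx|,|Δy|) over the edges gives the boundary count: gcd(20,2) + gcd(17,0) + gcd(9,28) + gcd(28,26) = 2+17+1+2 = 22.
By Pick's theorem A = I + B/2 − 1, so I = 526 − 22/2 + 1 = 516.

516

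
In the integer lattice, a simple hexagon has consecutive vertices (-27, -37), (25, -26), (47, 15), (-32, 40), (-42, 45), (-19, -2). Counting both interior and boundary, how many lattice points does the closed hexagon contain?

Using the shoelace formula, 2A = |[(-27)·(-26) − 25·(-37)] + [25·15 − 47·(-26)] + [47·40 − (-32)·15] + [(-32)·45 − (-42)·40] + [(-42)·(-2) − (-19)·45] + [(-19)·(-37) − (-27)·(-2)]| = 7412, so the area is 3706.
Summing gcd(|Δx|,|Δy|) over the edges gives the boundary count: gcd(52,11) + gcd(22,41) + gcd(79,25) + gcd(10,5) + gcd(23,47) + gcd(8,35) = 1+1+1+5+1+1 = 10.
Pick's theorem gives I = A − B/2 + 1 = 3706 − 10/2 + 1 = 3702, so the closed region contains I + B = 3702 + 10 = 3712 lattice points.

3712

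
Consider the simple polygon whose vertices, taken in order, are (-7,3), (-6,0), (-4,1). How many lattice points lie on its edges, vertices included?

3

Summing gcd(|Δx|,|Δy|) over the edges gives the boundary count: gcd(1,3) + gcd(2,1) + gcd(3,2) = 1+1+1 = 3.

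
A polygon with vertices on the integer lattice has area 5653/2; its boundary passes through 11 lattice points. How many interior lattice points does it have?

From Pick's theorem, I = A − B/2 + 1 = 5653/2 − 11/2 + 1 = 2822.

2822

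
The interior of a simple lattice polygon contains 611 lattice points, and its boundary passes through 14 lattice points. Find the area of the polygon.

Pick's theorem states A = I + B/2 − 1, so A = 611 + 14/2 − 1 = 617.

617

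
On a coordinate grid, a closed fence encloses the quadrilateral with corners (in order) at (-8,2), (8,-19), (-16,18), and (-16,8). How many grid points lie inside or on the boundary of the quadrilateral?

92

Using the shoelace formula, 2A = |[(-8)·(-19) − 8·2] + [8·18 − (-16)·(-19)] + [(-16)·8 − (-16)·18] + [(-16)·2 − (-8)·8]| = 168, so the area is 84.
The number of boundary lattice points is Σ gcd(|Δx|,|Δy|) = gcd(16,21) + gcd(24,37) + gcd(0,10) + gcd(8,6) = 1+1+10+2 = 14.
Pick's theorem gives I = A − B/2 + 1 = 84 − 14/2 + 1 = 78, so the closed region contains I + B = 78 + 14 = 92 lattice points.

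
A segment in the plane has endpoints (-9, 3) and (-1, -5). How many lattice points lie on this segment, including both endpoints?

9

The number of lattice points on a segment between lattice points is gcd(|Δx|,|Δy|) + 1 = gcd(8,8) + 1 = 8 + 1 = 9.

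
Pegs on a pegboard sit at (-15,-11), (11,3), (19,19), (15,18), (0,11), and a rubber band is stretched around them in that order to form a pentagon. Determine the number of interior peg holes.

302

Using the shoelace formula, 2A = |[(-15)·3 − 11·(-11)] + [11·19 − 19·3] + [19·18 − 15·19] + [15·11 − 0·18] + [0·(-11) − (-15)·11]| = 615, so the area is 307.5.
The number of boundary lattice points is Σ gcd(|Δx|,|Δy|) = gcd(26,14) + gcd(8,16) + gcd(4,1) + gcd(15,7) + gcd(15,22) = 2+8+1+1+1 = 13.
By Pick's theorem A = I + B/2 − 1, so I = 307.5 − 13/2 + 1 = 302.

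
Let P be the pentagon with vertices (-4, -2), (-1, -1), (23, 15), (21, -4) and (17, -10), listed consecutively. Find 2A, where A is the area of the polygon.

Using the shoelace formula, 2A = |((-4)·(-1) − (-1)·(-2)) + ((-1)·15 − 23·(-1)) + (23·(-4) − 21·15) + (21·(-10) − 17·(-4)) + (17·(-2) − (-4)·(-10))| = 613, so the area is 306.5.

613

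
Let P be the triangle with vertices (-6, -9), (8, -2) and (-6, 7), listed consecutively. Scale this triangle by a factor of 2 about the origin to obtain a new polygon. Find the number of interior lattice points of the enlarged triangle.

Using the shoelace formula, 2A = |((-6)·(-2) − 8·(-9)) + (8·7 − (-6)·(-2)) + ((-6)·(-9) − (-6)·7)| = 224, so the area is 112.
Summing gcd(|Δx|,|Δy|) over the edges gives the boundary count: gcd(14,7) + gcd(14,9) + gcd(0,16) = 7+1+16 = 24.
Scaling by 2 multiplies the area by 2² = 4 (so the new area is 448) and multiplies the boundary lattice-point count by 2, giving 48.
By Pick's theorem, the interior count of the dilated polygon is 448 − 48/2 + 1 = 425.

425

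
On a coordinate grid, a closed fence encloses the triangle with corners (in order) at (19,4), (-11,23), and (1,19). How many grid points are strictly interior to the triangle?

51

The shoelace formula gives twice the area as |[19·23 − (-11)·4] + [(-11)·19 − 1·23] + [1·4 − 19·19]| = 108, so the area is 54.
The number of boundary lattice points is Σ gcd(|Δx|,|Δy|) = gcd(30,19) + gcd(12,4) + gcd(18,15) = 1+4+3 = 8.
Pick's theorem gives I = A − B/2 + 1 = 54 − 8/2 + 1 = 51.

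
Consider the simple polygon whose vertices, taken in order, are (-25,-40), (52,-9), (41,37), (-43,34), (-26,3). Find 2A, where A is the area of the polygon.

Using the shoelace formula, 2A = |[(-25)·(-9) − 52·(-40)] + [52·37 − 41·(-9)] + [41·34 − (-43)·37] + [(-43)·3 − (-26)·34] + [(-26)·(-40) − (-25)·3]| = 9453, so the area is 9453/2.

9453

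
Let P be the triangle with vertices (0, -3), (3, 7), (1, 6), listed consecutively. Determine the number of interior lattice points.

Using the shoelace formula, 2A = |(0·7 − 3·(-3)) + (3·6 − 1·7) + (1·(-3) − 0·6)| = 17, so the area is 17/2.
The number of boundary lattice points is Σ gcd(|Δx|,|Δy|) = gcd(3,10) + gcd(2,1) + gcd(1,9) = 1+1+1 = 3.
Pick's theorem gives I = A − B/2 + 1 = 17/2 − 3/2 + 1 = 8.

8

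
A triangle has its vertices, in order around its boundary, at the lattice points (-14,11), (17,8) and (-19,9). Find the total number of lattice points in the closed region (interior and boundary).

By the shoelace formula, twice the signed area is |((-14)·8 − 17·11) + (17·9 − (-19)·8) + ((-19)·11 − (-14)·9)| = 77, so the area is 77/2.
Along each edge there are gcd(|Δx|,|Δy|)+1 lattice points, so counting each shared vertex once the boundary has gcd(31,3) + gcd(36,1) + gcd(5,2) = 1+1+1 = 3.
Pick's theorem gives I = A − B/2 + 1 = 77/2 − 3/2 + 1 = 38, so the closed region contains I + B = 38 + 3 = 41 lattice points.

41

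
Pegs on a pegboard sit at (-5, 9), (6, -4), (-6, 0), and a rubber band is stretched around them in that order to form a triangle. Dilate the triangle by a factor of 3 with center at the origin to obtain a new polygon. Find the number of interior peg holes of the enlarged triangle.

496

Using the shoelace formula, 2A = |[(-5)·(-4) − 6·9] + [6·0 − (-6)·(-4)] + [(-6)·9 − (-5)·0]| = 112, so the area is 56.
Along each edge there are gcd(|Δx|,|Δy|)+1 lattice points, so counting each shared vertex once the boundary has gcd(11,13) + gcd(12,4) + gcd(1,9) = 1+4+1 = 6.
Scaling by 3 multiplies the area by 3² = 9 (so the new area is 504) and multiplies the boundary lattice-point count by 3, giving 18.
By Pick's theorem, the interior count of the dilated polygon is 504 − 18/2 + 1 = 496.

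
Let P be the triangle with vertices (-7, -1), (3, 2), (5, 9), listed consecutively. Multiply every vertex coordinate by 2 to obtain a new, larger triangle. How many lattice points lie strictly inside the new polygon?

The shoelace formula gives twice the area as |((-7)·2 − 3·(-1)) + (3·9 − 5·2) + (5·(-1) − (-7)·9)| = 64, so the area is 32.
Along each edge there are gcd(|Δx|,|Δy|)+1 lattice points, so counting each shared vertex once the boundary has gcd(10,3) + gcd(2,7) + gcd(12,10) = 1+1+2 = 4.
Scaling by 2 multiplies the area by 2² = 4 (so the new area is 128) and multiplies the boundary lattice-point count by 2, giving 8.
By Pick's theorem, the interior count of the dilated polygon is 128 − 8/2 + 1 = 125.

125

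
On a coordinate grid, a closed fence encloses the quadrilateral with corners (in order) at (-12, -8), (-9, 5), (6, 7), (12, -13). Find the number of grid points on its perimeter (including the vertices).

The number of boundary lattice points is Σ gcd(|Δx|,|Δy|) = gcd(3,13) + gcd(15,2) + gcd(6,20) + gcd(24,5) = 1+1+2+1 = 5.

5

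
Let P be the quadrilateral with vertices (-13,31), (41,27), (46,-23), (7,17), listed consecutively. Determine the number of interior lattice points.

1209

By the shoelace formula, twice the signed area is |((-13)·27 − 41·31) + (41·(-23) − 46·27) + (46·17 − 7·(-23)) + (7·31 − (-13)·17)| = 2426, so the area is 1213.
Summing gcd(|Δx|,|Δy|) over the edges gives the boundary count: gcd(54,4) + gcd(5,50) + gcd(39,40) + gcd(20,14) = 2+5+1+2 = 10.
By Pick's theorem A = I + B/2 − 1, so I = 1213 − 10/2 + 1 = 1209.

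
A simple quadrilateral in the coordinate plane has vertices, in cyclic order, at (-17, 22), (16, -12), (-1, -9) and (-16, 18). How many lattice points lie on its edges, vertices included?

6

Summing gcd(|Δx|,|Δy|) over the edges gives the boundary count: gcd(33,34) + gcd(17,3) + gcd(15,27) + gcd(1,4) = 1+1+3+1 = 6.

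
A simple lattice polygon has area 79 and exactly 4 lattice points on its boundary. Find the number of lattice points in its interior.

Pick's theorem A = I + B/2 − 1 rearranges to I = A − B/2 + 1 = 79 − 4/2 + 1 = 78.

78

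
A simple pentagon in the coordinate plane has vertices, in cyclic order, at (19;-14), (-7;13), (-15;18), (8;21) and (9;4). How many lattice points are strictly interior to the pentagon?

Using the shoelace formula, 2A = |(19·13 − (-7)·(-14)) + ((-7)·18 − (-15)·13) + ((-15)·21 − 8·18) + (8·4 − 9·21) + (9·(-14) − 19·4)| = 600, so the area is 300.
Along each edge there are gcd(|Δx|,|Δy|)+1 lattice points, so counting each shared vertex once the boundary has gcd(26,27) + gcd(8,5) + gcd(23,3) + gcd(1,17) + gcd(10,18) = 1+1+1+1+2 = 6.
By Pick's theorem A = I + B/2 − 1, so I = 300 − 6/2 + 1 = 298.

298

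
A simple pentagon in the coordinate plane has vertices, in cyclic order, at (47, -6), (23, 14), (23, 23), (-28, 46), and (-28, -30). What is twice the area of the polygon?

Using the shoelace formula, 2A = |(47·14 − 23·(-6)) + (23·23 − 23·14) + (23·46 − (-28)·23) + ((-28)·(-30) − (-28)·46) + ((-28)·(-6) − 47·(-30))| = 6411, so the area is 6411/2.

6411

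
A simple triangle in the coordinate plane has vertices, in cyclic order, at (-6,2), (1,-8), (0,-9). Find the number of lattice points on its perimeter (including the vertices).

Along each edge there are gcd(|Δx|,|Δy|)+1 lattice points, so counting each shared vertex once the boundary has gcd(7,10) + gcd(1,1) + gcd(6,11) = 1+1+1 = 3.

3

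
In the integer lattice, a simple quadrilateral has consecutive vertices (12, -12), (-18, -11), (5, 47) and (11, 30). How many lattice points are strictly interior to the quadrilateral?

998

By the shoelace formula, twice the signed area is |(12·(-11) − (-18)·(-12)) + ((-18)·47 − 5·(-11)) + (5·30 − 11·47) + (11·(-12) − 12·30)| = 1998, so the area is 999.
The number of boundary lattice points is Σ gcd(|Δx|,|Δy|) = gcd(30,1) + gcd(23,58) + gcd(6,17) + gcd(1,42) = 1+1+1+1 = 4.
By Pick's theorem A = I + B/2 − 1, so I = 999 − 4/2 + 1 = 998.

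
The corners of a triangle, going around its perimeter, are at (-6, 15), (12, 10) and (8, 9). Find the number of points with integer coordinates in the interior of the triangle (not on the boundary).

Using the shoelace formula, 2A = |((-6)·10 − 12·15) + (12·9 − 8·10) + (8·15 − (-6)·9)| = 38, so the area is 19.
Along each edge there are gcd(|Δx|,|Δy|)+1 lattice points, so counting each shared vertex once the boundary has gcd(18,5) + gcd(4,1) + gcd(14,6) = 1+1+2 = 4.
By Pick's theorem A = I + B/2 − 1, so I = 19 − 4/2 + 1 = 18.

18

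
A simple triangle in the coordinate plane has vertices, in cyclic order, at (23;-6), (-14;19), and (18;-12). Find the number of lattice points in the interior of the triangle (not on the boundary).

The shoelace formula gives twice the area as |[23·19 − (-14)·(-6)] + [(-14)·(-12) − 18·19] + [18·(-6) − 23·(-12)]| = 347, so the area is 347/2.
The number of boundary lattice points is Σ gcd(|Δx|,|Δy|) = gcd(37,25) + gcd(32,31) + gcd(5,6) = 1+1+1 = 3.
By Pick's theorem A = I + B/2 − 1, so I = 347/2 − 3/2 + 1 = 173.

173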